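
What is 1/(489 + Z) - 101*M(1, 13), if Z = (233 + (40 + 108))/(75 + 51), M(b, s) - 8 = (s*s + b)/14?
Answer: -294289971/144655 ≈ -2034.4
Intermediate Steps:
M(b, s) = 8 + b/14 + s**2/14 (M(b, s) = 8 + (s*s + b)/14 = 8 + (s**2 + b)*(1/14) = 8 + (b + s**2)*(1/14) = 8 + (b/14 + s**2/14) = 8 + b/14 + s**2/14)
Z = 127/42 (Z = (233 + 148)/126 = 381*(1/126) = 127/42 ≈ 3.0238)
1/(489 + Z) - 101*M(1, 13) = 1/(489 + 127/42) - 101*(8 + (1/14)*1 + (1/14)*13**2) = 1/(20665/42) - 101*(8 + 1/14 + (1/14)*169) = 42/20665 - 101*(8 + 1/14 + 169/14) = 42/20665 - 101*141/7 = 42/20665 - 14241/7 = -294289971/144655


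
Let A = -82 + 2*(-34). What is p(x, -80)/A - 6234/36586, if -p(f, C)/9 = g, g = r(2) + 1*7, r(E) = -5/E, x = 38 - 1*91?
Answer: 182211/1829300 ≈ 0.099607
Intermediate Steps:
x = -53 (x = 38 - 91 = -53)
A = -150 (A = -82 - 68 = -150)
g = 9/2 (g = -5/2 + 1*7 = -5*½ + 7 = -5/2 + 7 = 9/2 ≈ 4.5000)
p(f, C) = -81/2 (p(f, C) = -9*9/2 = -81/2)
p(x, -80)/A - 6234/36586 = -81/2/(-150) - 6234/36586 = -81/2*(-1/150) - 6234*1/36586 = 27/100 - 3117/18293 = 182211/1829300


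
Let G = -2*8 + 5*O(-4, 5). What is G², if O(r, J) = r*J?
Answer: 13456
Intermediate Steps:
O(r, J) = J*r
G = -116 (G = -2*8 + 5*(5*(-4)) = -16 + 5*(-20) = -16 - 100 = -116)
G² = (-116)² = 13456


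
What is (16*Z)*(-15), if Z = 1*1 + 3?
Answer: -960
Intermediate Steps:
Z = 4 (Z = 1 + 3 = 4)
(16*Z)*(-15) = (16*4)*(-15) = 64*(-15) = -960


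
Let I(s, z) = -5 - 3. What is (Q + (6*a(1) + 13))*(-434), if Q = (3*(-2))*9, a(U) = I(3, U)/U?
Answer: 38626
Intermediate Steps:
I(s, z) = -8
a(U) = -8/U
Q = -54 (Q = -6*9 = -54)
(Q + (6*a(1) + 13))*(-434) = (-54 + (6*(-8/1) + 13))*(-434) = (-54 + (6*(-8*1) + 13))*(-434) = (-54 + (6*(-8) + 13))*(-434) = (-54 + (-48 + 13))*(-434) = (-54 - 35)*(-434) = -89*(-434) = 38626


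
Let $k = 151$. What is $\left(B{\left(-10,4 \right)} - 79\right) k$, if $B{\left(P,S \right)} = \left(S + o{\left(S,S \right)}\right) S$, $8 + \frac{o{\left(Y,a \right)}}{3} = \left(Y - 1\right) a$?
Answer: $-2265$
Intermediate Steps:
$o{\left(Y,a \right)} = -24 + 3 a \left(-1 + Y\right)$ ($o{\left(Y,a \right)} = -24 + 3 \left(Y - 1\right) a = -24 + 3 \left(-1 + Y\right) a = -24 + 3 a \left(-1 + Y\right)$)
$B{\left(P,S \right)} = S \left(-24 - 2 S + 3 S^{2}\right)$ ($B{\left(P,S \right)} = \left(S - \left(24 + 3 S - 3 S S\right)\right) S = \left(S - \left(24 - 3 S^{2} + 3 S\right)\right) S = \left(-24 - 2 S + 3 S^{2}\right) S = S \left(-24 - 2 S + 3 S^{2}\right)$)
$\left(B{\left(-10,4 \right)} - 79\right) k = \left(4 \left(-24 - 8 + 3 \cdot 4^{2}\right) - 79\right) 151 = \left(4 \left(-24 - 8 + 3 \cdot 16\right) - 79\right) 151 = \left(4 \left(-24 - 8 + 48\right) - 79\right) 151 = \left(4 \cdot 16 - 79\right) 151 = \left(64 - 79\right) 151 = \left(-15\right) 151 = -2265$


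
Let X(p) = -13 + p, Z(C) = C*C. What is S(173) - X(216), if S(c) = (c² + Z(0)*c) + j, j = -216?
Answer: 29510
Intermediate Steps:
Z(C) = C²
S(c) = -216 + c² (S(c) = (c² + 0²*c) - 216 = (c² + 0*c) - 216 = (c² + 0) - 216 = c² - 216 = -216 + c²)
S(173) - X(216) = (-216 + 173²) - (-13 + 216) = (-216 + 29929) - 1*203 = 29713 - 203 = 29510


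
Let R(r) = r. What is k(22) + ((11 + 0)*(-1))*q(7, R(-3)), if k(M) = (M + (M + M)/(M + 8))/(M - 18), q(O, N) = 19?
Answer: -3047/15 ≈ -203.13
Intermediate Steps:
k(M) = (M + 2*M/(8 + M))/(-18 + M) (k(M) = (M + (2*M)/(8 + M))/(-18 + M) = (M + 2*M/(8 + M))/(-18 + M))
k(22) + ((11 + 0)*(-1))*q(7, R(-3)) = 22*(10 + 22)/(-144 + 22² - 10*22) + ((11 + 0)*(-1))*19 = 22*32/(-144 + 484 - 220) + (11*(-1))*19 = 22*32/120 - 11*19 = 22*(1/120)*32 - 209 = 88/15 - 209 = -3047/15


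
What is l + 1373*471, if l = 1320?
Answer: 648003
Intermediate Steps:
l + 1373*471 = 1320 + 1373*471 = 1320 + 646683 = 648003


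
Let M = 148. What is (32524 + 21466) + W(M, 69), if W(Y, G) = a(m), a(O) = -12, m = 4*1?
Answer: 53978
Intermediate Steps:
m = 4
W(Y, G) = -12
(32524 + 21466) + W(M, 69) = (32524 + 21466) - 12 = 53990 - 12 = 53978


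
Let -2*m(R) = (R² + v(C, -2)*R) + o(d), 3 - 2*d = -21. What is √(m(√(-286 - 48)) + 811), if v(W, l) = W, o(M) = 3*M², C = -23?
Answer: √(3048 + 46*I*√334)/2 ≈ 27.861 + 3.7718*I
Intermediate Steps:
d = 12 (d = 3/2 - ½*(-21) = 3/2 + 21/2 = 12)
m(R) = -216 - R²/2 + 23*R/2 (m(R) = -((R² - 23*R) + 3*12²)/2 = -((R² - 23*R) + 3*144)/2 = -((R² - 23*R) + 432)/2 = -(432 + R² - 23*R)/2 = -216 - R²/2 + 23*R/2)
√(m(√(-286 - 48)) + 811) = √((-216 - (√(-286 - 48))²/2 + 23*√(-286 - 48)/2) + 811) = √((-216 - (√(-334))²/2 + 23*√(-334)/2) + 811) = √((-216 - (I*√334)²/2 + 23*(I*√334)/2) + 811) = √((-216 - ½*(-334) + 23*I*√334/2) + 811) = √((-216 + 167 + 23*I*√334/2) + 811) = √((-49 + 23*I*√334/2) + 811) = √(762 + 23*I*√334/2)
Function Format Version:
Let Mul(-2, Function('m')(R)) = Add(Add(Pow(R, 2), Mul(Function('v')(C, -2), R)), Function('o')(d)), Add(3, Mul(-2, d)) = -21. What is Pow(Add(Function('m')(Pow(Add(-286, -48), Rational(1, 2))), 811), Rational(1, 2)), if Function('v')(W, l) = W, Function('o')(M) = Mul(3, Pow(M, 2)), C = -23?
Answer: Mul(Rational(1, 2), Pow(Add(3048, Mul(46, I, Pow(334, Rational(1, 2)))), Rational(1, 2))) ≈ Add(27.861, Mul(3.7718, I))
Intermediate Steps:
d = 12 (d = Add(Rational(3, 2), Mul(Rational(-1, 2), -21)) = Add(Rational(3, 2), Rational(21, 2)) = 12)
Function('m')(R) = Add(-216, Mul(Rational(-1, 2), Pow(R, 2)), Mul(Rational(23, 2), R)) (Function('m')(R) = Mul(Rational(-1, 2), Add(Add(Pow(R, 2), Mul(-23, R)), Mul(3, Pow(12, 2)))) = Mul(Rational(-1, 2), Add(Add(Pow(R, 2), Mul(-23, R)), Mul(3, 144))) = Mul(Rational(-1, 2), Add(Add(Pow(R, 2), Mul(-23, R)), 432)) = Mul(Rational(-1, 2), Add(432, Pow(R, 2), Mul(-23, R))) = Add(-216, Mul(Rational(-1, 2), Pow(R, 2)), Mul(Rational(23, 2), R)))
Pow(Add(Function('m')(Pow(Add(-286, -48), Rational(1, 2))), 811), Rational(1, 2)) = Pow(Add(Add(-216, Mul(Rational(-1, 2), Pow(Pow(Add(-286, -48), Rational(1, 2)), 2)), Mul(Rational(23, 2), Pow(Add(-286, -48), Rational(1, 2)))), 811), Rational(1, 2)) = Pow(Add(Add(-216, Mul(Rational(-1, 2), Pow(Pow(-334, Rational(1, 2)), 2)), Mul(Rational(23, 2), Pow(-334, Rational(1, 2)))), 811), Rational(1, 2)) = Pow(Add(Add(-216, Mul(Rational(-1, 2), Pow(Mul(I, Pow(334, Rational(1, 2))), 2)), Mul(Rational(23, 2), Mul(I, Pow(334, Rational(1, 2))))), 811), Rational(1, 2)) = Pow(Add(Add(-216, Mul(Rational(-1, 2), -334), Mul(Rational(23, 2), I, Pow(334, Rational(1, 2)))), 811), Rational(1, 2)) = Pow(Add(Add(-216, 167, Mul(Rational(23, 2), I, Pow(334, Rational(1, 2)))), 811), Rational(1, 2)) = Pow(Add(Add(-49, Mul(Rational(23, 2), I, Pow(334, Rational(1, 2)))), 811), Rational(1, 2)) = Pow(Add(762, Mul(Rational(23, 2), I, Pow(334, Rational(1, 2)))), Rational(1, 2))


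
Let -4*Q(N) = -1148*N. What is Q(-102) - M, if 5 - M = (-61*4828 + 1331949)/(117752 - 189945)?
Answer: -2114776288/72193 ≈ -29293.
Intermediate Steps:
Q(N) = 287*N (Q(N) = -(-287)*N = 287*N)
M = 1398406/72193 (M = 5 - (-61*4828 + 1331949)/(117752 - 189945) = 5 - (-294508 + 1331949)/(-72193) = 5 - 1037441*(-1)/72193 = 5 - 1*(-1037441/72193) = 5 + 1037441/72193 = 1398406/72193 ≈ 19.370)
Q(-102) - M = 287*(-102) - 1*1398406/72193 = -29274 - 1398406/72193 = -2114776288/72193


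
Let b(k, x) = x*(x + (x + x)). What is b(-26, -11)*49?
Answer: 17787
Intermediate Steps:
b(k, x) = 3*x² (b(k, x) = x*(x + 2*x) = x*(3*x) = 3*x²)
b(-26, -11)*49 = (3*(-11)²)*49 = (3*121)*49 = 363*49 = 17787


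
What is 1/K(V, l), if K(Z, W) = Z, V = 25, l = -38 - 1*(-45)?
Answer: 1/25 ≈ 0.040000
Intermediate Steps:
l = 7 (l = -38 + 45 = 7)
1/K(V, l) = 1/25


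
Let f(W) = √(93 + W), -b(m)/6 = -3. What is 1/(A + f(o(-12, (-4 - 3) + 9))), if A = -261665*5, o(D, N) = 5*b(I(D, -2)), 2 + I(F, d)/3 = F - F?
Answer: -1308325/1711714305442 - √183/1711714305442 ≈ -7.6434e-7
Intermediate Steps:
I(F, d) = -6 (I(F, d) = -6 + 3*(F - F) = -6 + 3*0 = -6 + 0 = -6)
b(m) = 18 (b(m) = -6*(-3) = 18)
o(D, N) = 90 (o(D, N) = 5*18 = 90)
A = -1308325
1/(A + f(o(-12, (-4 - 3) + 9))) = 1/(-1308325 + √(93 + 90)) = 1/(-1308325 + √183)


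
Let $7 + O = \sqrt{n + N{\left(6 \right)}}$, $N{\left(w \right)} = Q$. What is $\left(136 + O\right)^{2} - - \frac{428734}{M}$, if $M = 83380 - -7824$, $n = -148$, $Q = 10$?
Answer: $\frac{752784173}{45602} + 258 i \sqrt{138} \approx 16508.0 + 3030.8 i$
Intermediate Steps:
$N{\left(w \right)} = 10$
$M = 91204$ ($M = 83380 + 7824 = 91204$)
$O = -7 + i \sqrt{138}$ ($O = -7 + \sqrt{-148 + 10} = -7 + \sqrt{-138} = -7 + i \sqrt{138} \approx -7.0 + 11.747 i$)
$\left(136 + O\right)^{2} - - \frac{428734}{M} = \left(136 - \left(7 - i \sqrt{138}\right)\right)^{2} - - \frac{428734}{91204} = \left(129 + i \sqrt{138}\right)^{2} - \left(-428734\right) \frac{1}{91204} = \left(129 + i \sqrt{138}\right)^{2} - - \frac{214367}{45602} = \left(129 + i \sqrt{138}\right)^{2} + \frac{214367}{45602} = \frac{214367}{45602} + \left(129 + i \sqrt{138}\right)^{2}$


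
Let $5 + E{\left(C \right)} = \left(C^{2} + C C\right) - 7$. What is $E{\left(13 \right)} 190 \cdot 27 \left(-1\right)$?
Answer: $-1672380$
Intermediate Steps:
$E{\left(C \right)} = -12 + 2 C^{2}$ ($E{\left(C \right)} = -5 - \left(7 - C^{2} - C C\right) = -5 + \left(\left(C^{2} + C^{2}\right) - 7\right) = -5 + \left(2 C^{2} - 7\right) = -5 + \left(-7 + 2 C^{2}\right) = -12 + 2 C^{2}$)
$E{\left(13 \right)} 190 \cdot 27 \left(-1\right) = \left(-12 + 2 \cdot 13^{2}\right) 190 \cdot 27 \left(-1\right) = \left(-12 + 2 \cdot 169\right) 190 \left(-27\right) = \left(-12 + 338\right) 190 \left(-27\right) = 326 \cdot 190 \left(-27\right) = 61940 \left(-27\right) = -1672380$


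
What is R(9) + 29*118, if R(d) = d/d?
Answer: 3423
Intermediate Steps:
R(d) = 1
R(9) + 29*118 = 1 + 29*118 = 1 + 3422 = 3423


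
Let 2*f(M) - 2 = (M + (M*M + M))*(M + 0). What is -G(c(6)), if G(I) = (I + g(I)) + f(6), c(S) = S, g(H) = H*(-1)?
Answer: -145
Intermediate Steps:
f(M) = 1 + M*(M² + 2*M)/2 (f(M) = 1 + ((M + (M*M + M))*(M + 0))/2 = 1 + ((M + (M² + M))*M)/2 = 1 + ((M + (M + M²))*M)/2 = 1 + ((M² + 2*M)*M)/2 = 1 + (M*(M² + 2*M))/2 = 1 + M*(M² + 2*M)/2)
g(H) = -H
G(I) = 145 (G(I) = (I - I) + (1 + 6² + (½)*6³) = 0 + (1 + 36 + (½)*216) = 0 + (1 + 36 + 108) = 0 + 145 = 145)
-G(c(6)) = -1*145 = -145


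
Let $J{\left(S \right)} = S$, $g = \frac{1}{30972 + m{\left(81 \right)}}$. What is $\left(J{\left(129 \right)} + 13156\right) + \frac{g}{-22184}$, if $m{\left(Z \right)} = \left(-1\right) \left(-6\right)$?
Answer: $\frac{9129663922319}{687215952} \approx 13285.0$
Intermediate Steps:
$m{\left(Z \right)} = 6$
$g = \frac{1}{30978}$ ($g = \frac{1}{30972 + 6} = \frac{1}{30978} \approx 3.2281 \cdot 10^{-5}$)
$\left(J{\left(129 \right)} + 13156\right) + \frac{g}{-22184} = \left(129 + 13156\right) + \frac{1}{30978 \left(-22184\right)} = 13285 + \frac{1}{30978} \left(- \frac{1}{22184}\right) = 13285 - \frac{1}{687215952} = \frac{9129663922319}{687215952}$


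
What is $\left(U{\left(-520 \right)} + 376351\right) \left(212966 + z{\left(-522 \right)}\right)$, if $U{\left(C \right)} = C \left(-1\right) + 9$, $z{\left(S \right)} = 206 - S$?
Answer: $80536994720$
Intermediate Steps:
$U{\left(C \right)} = 9 - C$ ($U{\left(C \right)} = - C + 9 = 9 - C$)
$\left(U{\left(-520 \right)} + 376351\right) \left(212966 + z{\left(-522 \right)}\right) = \left(\left(9 - -520\right) + 376351\right) \left(212966 + \left(206 - -522\right)\right) = \left(\left(9 + 520\right) + 376351\right) \left(212966 + \left(206 + 522\right)\right) = \left(529 + 376351\right) \left(212966 + 728\right) = 376880 \cdot 213694 = 80536994720$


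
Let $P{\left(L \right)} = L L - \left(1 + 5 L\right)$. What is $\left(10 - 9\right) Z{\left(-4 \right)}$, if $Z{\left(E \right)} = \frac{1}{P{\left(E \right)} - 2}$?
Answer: $\frac{1}{33} \approx 0.030303$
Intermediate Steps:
$P{\left(L \right)} = -1 + L^{2} - 5 L$ ($P{\left(L \right)} = L^{2} - \left(1 + 5 L\right) = -1 + L^{2} - 5 L$)
$Z{\left(E \right)} = \frac{1}{-3 + E^{2} - 5 E}$ ($Z{\left(E \right)} = \frac{1}{\left(-1 + E^{2} - 5 E\right) - 2} = \frac{1}{-3 + E^{2} - 5 E}$)
$\left(10 - 9\right) Z{\left(-4 \right)} = \frac{10 - 9}{-3 + \left(-4\right)^{2} - -20} = 1 \frac{1}{-3 + 16 + 20} = 1 \cdot \frac{1}{33} = \frac{1}{33}$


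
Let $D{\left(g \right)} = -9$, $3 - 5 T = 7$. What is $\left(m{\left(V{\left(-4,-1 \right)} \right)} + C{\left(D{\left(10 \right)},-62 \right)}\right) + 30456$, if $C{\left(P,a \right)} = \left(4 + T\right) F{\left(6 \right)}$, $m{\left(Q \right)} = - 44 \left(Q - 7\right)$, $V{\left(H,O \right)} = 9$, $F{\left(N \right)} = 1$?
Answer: $\frac{151856}{5} \approx 30371.0$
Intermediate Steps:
$T = - \frac{4}{5}$ ($T = \frac{3}{5} - \frac{7}{5} = - \frac{4}{5} \approx -0.8$)
$m{\left(Q \right)} = 308 - 44 Q$ ($m{\left(Q \right)} = - 44 \left(-7 + Q\right) = 308 - 44 Q$)
$C{\left(P,a \right)} = \frac{16}{5}$ ($C{\left(P,a \right)} = \left(4 - \frac{4}{5}\right) 1 = \frac{16}{5} \cdot 1 = \frac{16}{5}$)
$\left(m{\left(V{\left(-4,-1 \right)} \right)} + C{\left(D{\left(10 \right)},-62 \right)}\right) + 30456 = \left(\left(308 - 396\right) + \frac{16}{5}\right) + 30456 = \left(-88 + \frac{16}{5}\right) + 30456 = - \frac{424}{5} + 30456 = \frac{151856}{5}$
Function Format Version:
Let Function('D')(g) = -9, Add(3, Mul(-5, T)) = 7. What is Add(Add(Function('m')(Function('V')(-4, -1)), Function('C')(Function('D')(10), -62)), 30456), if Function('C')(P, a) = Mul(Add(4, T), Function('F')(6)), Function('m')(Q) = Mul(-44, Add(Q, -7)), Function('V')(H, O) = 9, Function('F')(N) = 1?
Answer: Rational(151856, 5) ≈ 30371.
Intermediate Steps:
T = Rational(-4, 5) (T = Add(Rational(3, 5), Mul(Rational(-1, 5), 7)) = Add(Rational(3, 5), Rational(-7, 5)) = Rational(-4, 5) ≈ -0.80000)
Function('m')(Q) = Add(308, Mul(-44, Q)) (Function('m')(Q) = Mul(-44, Add(-7, Q)) = Add(308, Mul(-44, Q)))
Function('C')(P, a) = Rational(16, 5) (Function('C')(P, a) = Mul(Add(4, Rational(-4, 5)), 1) = Mul(Rational(16, 5), 1) = Rational(16, 5))
Add(Add(Function('m')(Function('V')(-4, -1)), Function('C')(Function('D')(10), -62)), 30456) = Add(Add(Add(308, Mul(-44, 9)), Rational(16, 5)), 30456) = Add(Add(Add(308, -396), Rational(16, 5)), 30456) = Add(Add(-88, Rational(16, 5)), 30456) = Add(Rational(-424, 5), 30456) = Rational(151856, 5)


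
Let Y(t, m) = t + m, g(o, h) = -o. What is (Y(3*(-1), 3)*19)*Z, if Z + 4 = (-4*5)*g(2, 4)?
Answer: 0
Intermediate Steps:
Z = 36 (Z = -4 + (-4*5)*(-1*2) = -4 - 20*(-2) = -4 + 40 = 36)
Y(t, m) = m + t
(Y(3*(-1), 3)*19)*Z = ((3 + 3*(-1))*19)*36 = ((3 - 3)*19)*36 = (0*19)*36 = 0*36 = 0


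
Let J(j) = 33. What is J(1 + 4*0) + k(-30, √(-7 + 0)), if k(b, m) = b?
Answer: 3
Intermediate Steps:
J(1 + 4*0) + k(-30, √(-7 + 0)) = 33 - 30 = 3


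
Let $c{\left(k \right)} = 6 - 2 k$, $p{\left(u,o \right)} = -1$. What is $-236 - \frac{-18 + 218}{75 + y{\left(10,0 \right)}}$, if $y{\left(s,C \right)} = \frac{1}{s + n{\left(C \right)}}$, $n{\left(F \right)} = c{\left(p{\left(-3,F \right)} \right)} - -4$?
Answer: $- \frac{394036}{1651} \approx -238.67$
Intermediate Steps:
$n{\left(F \right)} = 12$ ($n{\left(F \right)} = \left(6 - -2\right) - -4 = \left(6 + 2\right) + 4 = 8 + 4 = 12$)
$y{\left(s,C \right)} = \frac{1}{12 + s}$ ($y{\left(s,C \right)} = \frac{1}{s + 12} = \frac{1}{12 + s}$)
$-236 - \frac{-18 + 218}{75 + y{\left(10,0 \right)}} = -236 - \frac{-18 + 218}{75 + \frac{1}{12 + 10}} = -236 - \frac{200}{75 + \frac{1}{22}} = -236 - \frac{200}{\frac{1651}{22}} = -236 - 200 \cdot \frac{22}{1651} = -236 - \frac{4400}{1651} = - \frac{394036}{1651}$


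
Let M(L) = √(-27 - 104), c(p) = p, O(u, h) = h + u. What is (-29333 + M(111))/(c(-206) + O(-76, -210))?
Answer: 29333/492 - I*√131/492 ≈ 59.62 - 0.023263*I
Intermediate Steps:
M(L) = I*√131 (M(L) = √(-131) = I*√131)
(-29333 + M(111))/(c(-206) + O(-76, -210)) = (-29333 + I*√131)/(-206 + (-210 - 76)) = (-29333 + I*√131)/(-206 - 286) = (-29333 + I*√131)/(-492) = (-29333 + I*√131)*(-1/492) = 29333/492 - I*√131/492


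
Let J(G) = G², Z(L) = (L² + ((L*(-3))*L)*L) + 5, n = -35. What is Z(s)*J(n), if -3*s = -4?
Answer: -1225/3 ≈ -408.33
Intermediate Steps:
s = 4/3 (s = -⅓*(-4) = 4/3 ≈ 1.3333)
Z(L) = 5 + L² - 3*L³ (Z(L) = (L² + ((-3*L)*L)*L) + 5 = (L² + (-3*L²)*L) + 5 = (L² - 3*L³) + 5 = 5 + L² - 3*L³)
Z(s)*J(n) = (5 + (4/3)² - 3*(4/3)³)*(-35)² = (5 + 16/9 - 3*64/27)*1225 = (5 + 16/9 - 64/9)*1225 = -⅓*1225 = -1225/3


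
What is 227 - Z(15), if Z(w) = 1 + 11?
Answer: 215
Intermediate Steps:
Z(w) = 12
227 - Z(15) = 227 - 1*12 = 227 - 12 = 215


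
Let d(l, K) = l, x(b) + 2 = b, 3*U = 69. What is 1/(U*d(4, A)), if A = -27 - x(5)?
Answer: 1/92 ≈ 0.010870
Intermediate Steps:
U = 23 (U = (⅓)*69 = 23)
x(b) = -2 + b
A = -30 (A = -27 - (-2 + 5) = -27 - 1*3 = -27 - 3 = -30)
1/(U*d(4, A)) = 1/(23*4) = 1/92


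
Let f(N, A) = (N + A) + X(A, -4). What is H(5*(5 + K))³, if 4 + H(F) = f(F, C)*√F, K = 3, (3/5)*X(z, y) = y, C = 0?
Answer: -1600192/3 + 80086400*√10/27 ≈ 8.8464e+6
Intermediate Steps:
X(z, y) = 5*y/3
f(N, A) = -20/3 + A + N (f(N, A) = (N + A) + (5/3)*(-4) = (A + N) - 20/3 = -20/3 + A + N)
H(F) = -4 + √F*(-20/3 + F) (H(F) = -4 + (-20/3 + 0 + F)*√F = -4 + (-20/3 + F)*√F = -4 + √F*(-20/3 + F))
H(5*(5 + K))³ = (-4 + √(5*(5 + 3))*(-20/3 + 5*(5 + 3)))³ = (-4 + √(5*8)*(-20/3 + 5*8))³ = (-4 + √40*(-20/3 + 40))³ = (-4 + (2*√10)*(100/3))³ = (-4 + 200*√10/3)³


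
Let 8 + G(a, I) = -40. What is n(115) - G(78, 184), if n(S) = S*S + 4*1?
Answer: 13277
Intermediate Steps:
G(a, I) = -48 (G(a, I) = -8 - 40 = -48)
n(S) = 4 + S² (n(S) = S² + 4 = 4 + S²)
n(115) - G(78, 184) = (4 + 115²) - 1*(-48) = (4 + 13225) + 48 = 13229 + 48 = 13277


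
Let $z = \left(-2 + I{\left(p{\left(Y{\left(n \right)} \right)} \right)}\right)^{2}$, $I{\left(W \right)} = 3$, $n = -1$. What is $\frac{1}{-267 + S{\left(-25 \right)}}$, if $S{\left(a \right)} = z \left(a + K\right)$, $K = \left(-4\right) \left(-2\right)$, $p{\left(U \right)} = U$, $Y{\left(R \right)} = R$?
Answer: $- \frac{1}{284} \approx -0.0035211$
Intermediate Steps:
$K = 8$
$z = 1$ ($z = \left(-2 + 3\right)^{2} = 1^{2} = 1$)
$S{\left(a \right)} = 8 + a$ ($S{\left(a \right)} = 1 \left(a + 8\right) = 1 \left(8 + a\right) = 8 + a$)
$\frac{1}{-267 + S{\left(-25 \right)}} = \frac{1}{-267 + \left(8 - 25\right)} = \frac{1}{-267 - 17} = \frac{1}{-284} = - \frac{1}{284}$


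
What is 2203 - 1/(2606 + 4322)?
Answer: 15262383/6928 ≈ 2203.0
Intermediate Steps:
2203 - 1/(2606 + 4322) = 2203 - 1/6928 = 15262383/6928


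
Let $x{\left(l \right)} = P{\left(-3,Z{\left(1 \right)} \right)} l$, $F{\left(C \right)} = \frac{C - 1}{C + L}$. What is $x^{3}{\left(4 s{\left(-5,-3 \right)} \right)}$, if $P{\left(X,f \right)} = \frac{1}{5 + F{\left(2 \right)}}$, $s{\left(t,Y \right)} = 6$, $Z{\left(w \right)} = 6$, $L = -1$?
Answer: $64$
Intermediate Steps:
$F{\left(C \right)} = 1$ ($F{\left(C \right)} = \frac{C - 1}{C - 1} = \frac{-1 + C}{-1 + C} = 1$)
$P{\left(X,f \right)} = \frac{1}{6}$ ($P{\left(X,f \right)} = \frac{1}{5 + 1} = \frac{1}{6}$)
$x{\left(l \right)} = \frac{l}{6}$
$x^{3}{\left(4 s{\left(-5,-3 \right)} \right)} = \left(\frac{4 \cdot 6}{6}\right)^{3} = \left(\frac{1}{6} \cdot 24\right)^{3} = 4^{3} = 64$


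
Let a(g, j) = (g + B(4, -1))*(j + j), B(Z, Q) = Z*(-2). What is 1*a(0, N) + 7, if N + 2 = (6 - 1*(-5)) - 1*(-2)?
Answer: -169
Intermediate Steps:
B(Z, Q) = -2*Z
N = 11 (N = -2 + ((6 - 1*(-5)) - 1*(-2)) = -2 + ((6 + 5) + 2) = -2 + (11 + 2) = -2 + 13 = 11)
a(g, j) = 2*j*(-8 + g) (a(g, j) = (g - 2*4)*(j + j) = (g - 8)*(2*j) = (-8 + g)*(2*j) = 2*j*(-8 + g))
1*a(0, N) + 7 = 1*(2*11*(-8 + 0)) + 7 = 1*(2*11*(-8)) + 7 = 1*(-176) + 7 = -176 + 7 = -169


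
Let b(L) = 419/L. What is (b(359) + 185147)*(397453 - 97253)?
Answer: 19953751238400/359 ≈ 5.5581e+10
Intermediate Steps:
(b(359) + 185147)*(397453 - 97253) = (419/359 + 185147)*(397453 - 97253) = (419*(1/359) + 185147)*300200 = (419/359 + 185147)*300200 = (66468192/359)*300200 = 19953751238400/359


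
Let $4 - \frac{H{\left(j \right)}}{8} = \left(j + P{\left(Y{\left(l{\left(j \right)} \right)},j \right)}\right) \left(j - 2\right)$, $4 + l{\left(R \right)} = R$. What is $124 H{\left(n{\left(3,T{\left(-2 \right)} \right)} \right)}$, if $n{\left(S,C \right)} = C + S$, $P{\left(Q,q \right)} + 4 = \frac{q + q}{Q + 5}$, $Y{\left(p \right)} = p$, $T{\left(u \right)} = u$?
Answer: $1984$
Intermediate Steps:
$l{\left(R \right)} = -4 + R$
$P{\left(Q,q \right)} = -4 + \frac{2 q}{5 + Q}$ ($P{\left(Q,q \right)} = -4 + \frac{q + q}{Q + 5} = -4 + \frac{2 q}{5 + Q}$)
$H{\left(j \right)} = 32 - 8 \left(-2 + j\right) \left(j + \frac{2 \left(-2 - j\right)}{1 + j}\right)$ ($H{\left(j \right)} = 32 - 8 \left(j + \frac{2 \left(-10 + j - 2 \left(-4 + j\right)\right)}{5 + \left(-4 + j\right)}\right) \left(j - 2\right) = 32 - 8 \left(j + \frac{2 \left(-10 + j - \left(-8 + 2 j\right)\right)}{1 + j}\right) \left(-2 + j\right) = 32 - 8 \left(j + \frac{2 \left(-2 - j\right)}{1 + j}\right) \left(-2 + j\right) = 32 - 8 \left(-2 + j\right) \left(j + \frac{2 \left(-2 - j\right)}{1 + j}\right)$)
$124 H{\left(n{\left(3,T{\left(-2 \right)} \right)} \right)} = 124 \frac{8 \left(-4 - \left(-2 + 3\right)^{3} + 3 \left(-2 + 3\right)^{2} + 6 \left(-2 + 3\right)\right)}{1 + \left(-2 + 3\right)} = 124 \frac{8 \left(-4 - 1^{3} + 3 \cdot 1^{2} + 6 \cdot 1\right)}{1 + 1} = 124 \frac{8 \left(-4 - 1 + 3 \cdot 1 + 6\right)}{2} = 124 \cdot 8 \cdot \frac{1}{2} \left(-4 - 1 + 3 + 6\right) = 124 \cdot 8 \cdot \frac{1}{2} \cdot 4 = 124 \cdot 16 = 1984$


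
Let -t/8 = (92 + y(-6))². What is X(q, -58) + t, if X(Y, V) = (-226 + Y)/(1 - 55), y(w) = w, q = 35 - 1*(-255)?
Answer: -1597568/27 ≈ -59169.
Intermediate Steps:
q = 290 (q = 35 + 255 = 290)
X(Y, V) = 113/27 - Y/54 (X(Y, V) = (-226 + Y)/(-54) = (-226 + Y)*(-1/54) = 113/27 - Y/54)
t = -59168 (t = -8*(92 - 6)² = -8*86² = -8*7396 = -59168)
X(q, -58) + t = (113/27 - 1/54*290) - 59168 = (113/27 - 145/27) - 59168 = -32/27 - 59168 = -1597568/27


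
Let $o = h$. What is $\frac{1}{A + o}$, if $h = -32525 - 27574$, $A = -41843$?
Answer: $- \frac{1}{101942} \approx -9.8095 \cdot 10^{-6}$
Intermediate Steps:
$h = -60099$ ($h = -32525 - 27574 = -60099$)
$o = -60099$
$\frac{1}{A + o} = \frac{1}{-41843 - 60099} = \frac{1}{-101942} = - \frac{1}{101942}$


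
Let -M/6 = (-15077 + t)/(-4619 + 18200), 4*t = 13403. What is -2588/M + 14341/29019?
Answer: -226431115561/453712065 ≈ -499.06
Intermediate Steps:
t = 13403/4 (t = (1/4)*13403 = 13403/4 ≈ 3350.8)
M = 15635/3018 (M = -6*(-15077 + 13403/4)/(-4619 + 18200) = -(-140715)/(2*13581) = -6*(-15635/18108) = 15635/3018 ≈ 5.1806)
-2588/M + 14341/29019 = -2588/15635/3018 + 14341/29019 = -2588*3018/15635 + 14341*(1/29019) = -7810584/15635 + 14341/29019 = -226431115561/453712065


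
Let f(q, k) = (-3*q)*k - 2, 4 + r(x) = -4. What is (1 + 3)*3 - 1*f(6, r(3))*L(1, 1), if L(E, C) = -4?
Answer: 580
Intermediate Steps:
r(x) = -8 (r(x) = -4 - 4 = -8)
f(q, k) = -2 - 3*k*q (f(q, k) = -3*k*q - 2 = -2 - 3*k*q)
(1 + 3)*3 - 1*f(6, r(3))*L(1, 1) = (1 + 3)*3 - 1*(-2 - 3*(-8)*6)*(-4) = 4*3 - 1*(-2 + 144)*(-4) = 12 - 1*142*(-4) = 12 - 142*(-4) = 12 - 1*(-568) = 12 + 568 = 580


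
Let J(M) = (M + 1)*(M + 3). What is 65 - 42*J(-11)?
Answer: -3295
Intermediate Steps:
J(M) = (1 + M)*(3 + M)
65 - 42*J(-11) = 65 - 42*(3 + (-11)**2 + 4*(-11)) = 65 - 42*(3 + 121 - 44) = 65 - 42*80 = 65 - 3360 = -3295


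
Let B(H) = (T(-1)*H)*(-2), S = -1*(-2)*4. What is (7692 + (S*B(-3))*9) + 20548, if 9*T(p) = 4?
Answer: 28432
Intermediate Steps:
T(p) = 4/9 (T(p) = (1/9)*4 = 4/9)
S = 8 (S = 2*4 = 8)
B(H) = -8*H/9 (B(H) = (4*H/9)*(-2) = -8*H/9)
(7692 + (S*B(-3))*9) + 20548 = (7692 + (8*(-8/9*(-3)))*9) + 20548 = (7692 + (8*(8/3))*9) + 20548 = (7692 + (64/3)*9) + 20548 = (7692 + 192) + 20548 = 7884 + 20548 = 28432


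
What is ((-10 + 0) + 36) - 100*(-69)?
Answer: 6926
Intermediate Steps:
((-10 + 0) + 36) - 100*(-69) = (-10 + 36) + 6900 = 26 + 6900 = 6926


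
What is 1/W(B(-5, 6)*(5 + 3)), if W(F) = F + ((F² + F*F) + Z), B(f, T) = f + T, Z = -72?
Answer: 1/64 ≈ 0.015625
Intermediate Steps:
B(f, T) = T + f
W(F) = -72 + F + 2*F² (W(F) = F + ((F² + F*F) - 72) = F + ((F² + F²) - 72) = F + (2*F² - 72) = F + (-72 + 2*F²) = -72 + F + 2*F²)
1/W(B(-5, 6)*(5 + 3)) = 1/(-72 + (6 - 5)*(5 + 3) + 2*((6 - 5)*(5 + 3))²) = 1/(-72 + 1*8 + 2*(1*8)²) = 1/(-72 + 8 + 2*8²) = 1/(-72 + 8 + 2*64) = 1/(-72 + 8 + 128) = 1/64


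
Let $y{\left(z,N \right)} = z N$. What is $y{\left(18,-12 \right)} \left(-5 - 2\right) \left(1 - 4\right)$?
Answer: $-4536$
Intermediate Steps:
$y{\left(z,N \right)} = N z$
$y{\left(18,-12 \right)} \left(-5 - 2\right) \left(1 - 4\right) = \left(-12\right) 18 \left(-5 - 2\right) \left(1 - 4\right) = - 216 \left(\left(-7\right) \left(-3\right)\right) = \left(-216\right) 21 = -4536$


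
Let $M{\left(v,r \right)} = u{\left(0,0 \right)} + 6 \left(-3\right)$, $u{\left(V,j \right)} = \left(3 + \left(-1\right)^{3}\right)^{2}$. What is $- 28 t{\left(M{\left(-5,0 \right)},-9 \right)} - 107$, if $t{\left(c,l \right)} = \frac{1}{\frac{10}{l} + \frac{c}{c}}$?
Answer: $145$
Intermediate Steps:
$u{\left(V,j \right)} = 4$ ($u{\left(V,j \right)} = \left(3 - 1\right)^{2} = 2^{2} = 4$)
$M{\left(v,r \right)} = -14$ ($M{\left(v,r \right)} = 4 + 6 \left(-3\right) = 4 - 18 = -14$)
$t{\left(c,l \right)} = \frac{1}{1 + \frac{10}{l}}$ ($t{\left(c,l \right)} = \frac{1}{\frac{10}{l} + 1} = \frac{1}{1 + \frac{10}{l}}$)
$- 28 t{\left(M{\left(-5,0 \right)},-9 \right)} - 107 = - 28 \left(- \frac{9}{10 - 9}\right) - 107 = - 28 \left(- \frac{9}{1}\right) - 107 = - 28 \left(\left(-9\right) 1\right) - 107 = \left(-28\right) \left(-9\right) - 107 = 252 - 107 = 145$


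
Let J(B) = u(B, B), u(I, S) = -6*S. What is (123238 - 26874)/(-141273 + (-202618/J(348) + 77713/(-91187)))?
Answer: -9173778406992/13439923605833 ≈ -0.68258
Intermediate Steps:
J(B) = -6*B
(123238 - 26874)/(-141273 + (-202618/J(348) + 77713/(-91187))) = (123238 - 26874)/(-141273 + (-202618/((-6*348)) + 77713/(-91187))) = 96364/(-141273 + (-202618/(-2088) + 77713*(-1/91187))) = 96364/(-141273 + (-202618*(-1/2088) - 77713/91187)) = 96364/(-141273 + (101309/1044 - 77713/91187)) = 96364/(-141273 + 9156931411/95199228) = 96364/(-13439923605833/95199228) = 96364*(-95199228/13439923605833) = -9173778406992/13439923605833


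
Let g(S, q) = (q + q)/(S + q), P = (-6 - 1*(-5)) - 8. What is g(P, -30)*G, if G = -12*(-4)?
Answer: 960/13 ≈ 73.846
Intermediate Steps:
P = -9 (P = (-6 + 5) - 8 = -1 - 8 = -9)
g(S, q) = 2*q/(S + q) (g(S, q) = (2*q)/(S + q) = 2*q/(S + q))
G = 48
g(P, -30)*G = (2*(-30)/(-9 - 30))*48 = (2*(-30)/(-39))*48 = (2*(-30)*(-1/39))*48 = (20/13)*48 = 960/13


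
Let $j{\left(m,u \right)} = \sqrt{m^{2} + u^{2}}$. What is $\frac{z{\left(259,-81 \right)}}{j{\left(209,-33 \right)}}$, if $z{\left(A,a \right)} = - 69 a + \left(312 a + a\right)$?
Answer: $- \frac{9882 \sqrt{370}}{2035} \approx -93.407$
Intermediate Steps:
$z{\left(A,a \right)} = 244 a$ ($z{\left(A,a \right)} = - 69 a + 313 a = 244 a$)
$\frac{z{\left(259,-81 \right)}}{j{\left(209,-33 \right)}} = \frac{244 \left(-81\right)}{\sqrt{209^{2} + \left(-33\right)^{2}}} = - \frac{19764}{\sqrt{43681 + 1089}} = - \frac{19764}{\sqrt{44770}} = - \frac{19764}{11 \sqrt{370}} = - 19764 \frac{\sqrt{370}}{4070} = - \frac{9882 \sqrt{370}}{2035}$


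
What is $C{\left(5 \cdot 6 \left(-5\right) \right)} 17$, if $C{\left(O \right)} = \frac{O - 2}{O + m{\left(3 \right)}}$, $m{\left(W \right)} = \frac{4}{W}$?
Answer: $\frac{3876}{223} \approx 17.381$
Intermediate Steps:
$C{\left(O \right)} = \frac{-2 + O}{\frac{4}{3} + O}$ ($C{\left(O \right)} = \frac{O - 2}{O + \frac{4}{3}} = \frac{O - 2}{O + 4 \cdot \frac{1}{3}} = \frac{-2 + O}{O + \frac{4}{3}} = \frac{-2 + O}{\frac{4}{3} + O}$)
$C{\left(5 \cdot 6 \left(-5\right) \right)} 17 = \frac{3 \left(-2 + 5 \cdot 6 \left(-5\right)\right)}{4 + 3 \cdot 5 \cdot 6 \left(-5\right)} 17 = \frac{3 \left(-2 + 30 \left(-5\right)\right)}{4 + 3 \cdot 30 \left(-5\right)} 17 = \frac{3 \left(-2 - 150\right)}{4 + 3 \left(-150\right)} 17 = 3 \frac{1}{4 - 450} \left(-152\right) 17 = 3 \frac{1}{-446} \left(-152\right) 17 = 3 \left(- \frac{1}{446}\right) \left(-152\right) 17 = \frac{228}{223} \cdot 17 = \frac{3876}{223}$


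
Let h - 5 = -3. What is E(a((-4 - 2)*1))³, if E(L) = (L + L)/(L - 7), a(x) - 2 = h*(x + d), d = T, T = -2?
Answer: 64/27 ≈ 2.3704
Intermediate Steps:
h = 2 (h = 5 - 3 = 2)
d = -2
a(x) = -2 + 2*x (a(x) = 2 + 2*(x - 2) = 2 + 2*(-2 + x) = 2 + (-4 + 2*x) = -2 + 2*x)
E(L) = 2*L/(-7 + L) (E(L) = (2*L)/(-7 + L) = 2*L/(-7 + L))
E(a((-4 - 2)*1))³ = (2*(-2 + 2*((-4 - 2)*1))/(-7 + (-2 + 2*((-4 - 2)*1))))³ = (2*(-2 + 2*(-6*1))/(-7 + (-2 + 2*(-6*1))))³ = (2*(-2 + 2*(-6))/(-7 + (-2 + 2*(-6))))³ = (2*(-2 - 12)/(-7 + (-2 - 12)))³ = (2*(-14)/(-7 - 14))³ = (2*(-14)/(-21))³ = (2*(-14)*(-1/21))³ = (4/3)³ = 64/27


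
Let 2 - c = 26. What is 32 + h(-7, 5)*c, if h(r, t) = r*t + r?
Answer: 1040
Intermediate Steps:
c = -24 (c = 2 - 1*26 = 2 - 26 = -24)
h(r, t) = r + r*t
32 + h(-7, 5)*c = 32 - 7*(1 + 5)*(-24) = 32 - 7*6*(-24) = 32 - 42*(-24) = 32 + 1008 = 1040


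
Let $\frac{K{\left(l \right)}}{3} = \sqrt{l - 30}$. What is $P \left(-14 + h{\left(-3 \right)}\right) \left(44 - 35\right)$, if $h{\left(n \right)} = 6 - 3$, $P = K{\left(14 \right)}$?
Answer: $- 1188 i \approx - 1188.0 i$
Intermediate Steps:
$K{\left(l \right)} = 3 \sqrt{-30 + l}$ ($K{\left(l \right)} = 3 \sqrt{l - 30} = 3 \sqrt{-30 + l}$)
$P = 12 i$ ($P = 3 \sqrt{-30 + 14} = 3 \sqrt{-16} = 3 \cdot 4 i = 12 i \approx 12.0 i$)
$h{\left(n \right)} = 3$
$P \left(-14 + h{\left(-3 \right)}\right) \left(44 - 35\right) = 12 i \left(-14 + 3\right) \left(44 - 35\right) = 12 i \left(\left(-11\right) 9\right) = 12 i \left(-99\right) = - 1188 i$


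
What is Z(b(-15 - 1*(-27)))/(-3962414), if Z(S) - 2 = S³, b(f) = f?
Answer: -865/1981207 ≈ -0.00043660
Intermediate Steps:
Z(S) = 2 + S³
Z(b(-15 - 1*(-27)))/(-3962414) = (2 + (-15 - 1*(-27))³)/(-3962414) = (2 + (-15 + 27)³)*(-1/3962414) = (2 + 12³)*(-1/3962414) = (2 + 1728)*(-1/3962414) = 1730*(-1/3962414) = -865/1981207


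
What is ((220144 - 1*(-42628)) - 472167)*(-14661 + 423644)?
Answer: -85638995285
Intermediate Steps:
((220144 - 1*(-42628)) - 472167)*(-14661 + 423644) = ((220144 + 42628) - 472167)*408983 = (262772 - 472167)*408983 = -209395*408983 = -85638995285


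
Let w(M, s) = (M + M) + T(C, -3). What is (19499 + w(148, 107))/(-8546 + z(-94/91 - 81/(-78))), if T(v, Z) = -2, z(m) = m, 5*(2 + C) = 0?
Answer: -3602326/1555371 ≈ -2.3161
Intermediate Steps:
C = -2 (C = -2 + (⅕)*0 = -2 + 0 = -2)
w(M, s) = -2 + 2*M (w(M, s) = (M + M) - 2 = 2*M - 2 = -2 + 2*M)
(19499 + w(148, 107))/(-8546 + z(-94/91 - 81/(-78))) = (19499 + (-2 + 2*148))/(-8546 + (-94/91 - 81/(-78))) = (19499 + (-2 + 296))/(-8546 + (-94*1/91 - 81*(-1/78))) = (19499 + 294)/(-8546 + (-94/91 + 27/26)) = 19793/(-8546 + 1/182) = 19793/(-1555371/182) = 19793*(-182/1555371) = -3602326/1555371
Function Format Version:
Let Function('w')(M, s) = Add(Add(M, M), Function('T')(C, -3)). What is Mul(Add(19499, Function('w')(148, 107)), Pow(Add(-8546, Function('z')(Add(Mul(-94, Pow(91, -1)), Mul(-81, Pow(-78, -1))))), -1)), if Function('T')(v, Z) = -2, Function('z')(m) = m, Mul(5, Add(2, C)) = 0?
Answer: Rational(-3602326, 1555371) ≈ -2.3161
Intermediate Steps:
C = -2 (C = Add(-2, Mul(Rational(1, 5), 0)) = Add(-2, 0) = -2)
Function('w')(M, s) = Add(-2, Mul(2, M)) (Function('w')(M, s) = Add(Add(M, M), -2) = Add(Mul(2, M), -2) = Add(-2, Mul(2, M)))
Mul(Add(19499, Function('w')(148, 107)), Pow(Add(-8546, Function('z')(Add(Mul(-94, Pow(91, -1)), Mul(-81, Pow(-78, -1))))), -1)) = Mul(Add(19499, Add(-2, Mul(2, 148))), Pow(Add(-8546, Add(Mul(-94, Pow(91, -1)), Mul(-81, Pow(-78, -1)))), -1)) = Mul(Add(19499, Add(-2, 296)), Pow(Add(-8546, Add(Mul(-94, Rational(1, 91)), Mul(-81, Rational(-1, 78)))), -1)) = Mul(Add(19499, 294), Pow(Add(-8546, Add(Rational(-94, 91), Rational(27, 26))), -1)) = Mul(19793, Pow(Add(-8546, Rational(1, 182)), -1)) = Mul(19793, Pow(Rational(-1555371, 182), -1)) = Mul(19793, Rational(-182, 1555371)) = Rational(-3602326, 1555371)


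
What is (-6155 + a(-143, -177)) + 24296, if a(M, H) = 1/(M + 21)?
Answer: 2213201/122 ≈ 18141.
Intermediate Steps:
a(M, H) = 1/(21 + M)
(-6155 + a(-143, -177)) + 24296 = (-6155 + 1/(21 - 143)) + 24296 = (-6155 + 1/(-122)) + 24296 = (-6155 - 1/122) + 24296 = -750911/122 + 24296 = 2213201/122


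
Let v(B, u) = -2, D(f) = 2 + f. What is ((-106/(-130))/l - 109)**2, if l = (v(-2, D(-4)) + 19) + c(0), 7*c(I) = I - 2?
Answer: 686534873476/57836025 ≈ 11870.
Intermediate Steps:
c(I) = -2/7 + I/7 (c(I) = (I - 2)/7 = (-2 + I)/7 = -2/7 + I/7)
l = 117/7 (l = (-2 + 19) + (-2/7 + (1/7)*0) = 17 + (-2/7 + 0) = 17 - 2/7 = 117/7 ≈ 16.714)
((-106/(-130))/l - 109)**2 = ((-106/(-130))/(117/7) - 109)**2 = (-106*(-1/130)*(7/117) - 109)**2 = ((53/65)*(7/117) - 109)**2 = (371/7605 - 109)**2 = (-828574/7605)**2 = 686534873476/57836025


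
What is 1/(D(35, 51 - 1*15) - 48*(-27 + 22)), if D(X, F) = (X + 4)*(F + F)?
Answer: 1/3048 ≈ 0.00032808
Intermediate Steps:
D(X, F) = 2*F*(4 + X) (D(X, F) = (4 + X)*(2*F) = 2*F*(4 + X))
1/(D(35, 51 - 1*15) - 48*(-27 + 22)) = 1/(2*(51 - 1*15)*(4 + 35) - 48*(-27 + 22)) = 1/(2*(51 - 15)*39 - 48*(-5)) = 1/(2*36*39 + 240) = 1/(2808 + 240) = 1/3048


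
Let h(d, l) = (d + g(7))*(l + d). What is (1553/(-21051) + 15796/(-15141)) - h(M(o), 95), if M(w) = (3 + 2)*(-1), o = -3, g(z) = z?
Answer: -19242669983/106244397 ≈ -181.12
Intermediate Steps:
M(w) = -5 (M(w) = 5*(-1) = -5)
h(d, l) = (7 + d)*(d + l) (h(d, l) = (d + 7)*(l + d) = (7 + d)*(d + l))
(1553/(-21051) + 15796/(-15141)) - h(M(o), 95) = (1553/(-21051) + 15796/(-15141)) - ((-5)**2 + 7*(-5) + 7*95 - 5*95) = (1553*(-1/21051) + 15796*(-1/15141)) - (25 - 35 + 665 - 475) = (-1553/21051 - 15796/15141) - 1*180 = -118678523/106244397 - 180 = -19242669983/106244397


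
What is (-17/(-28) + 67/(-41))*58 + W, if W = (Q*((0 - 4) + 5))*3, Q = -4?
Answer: -41079/574 ≈ -71.566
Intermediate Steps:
W = -12 (W = -4*((0 - 4) + 5)*3 = -4*(-4 + 5)*3 = -4*1*3 = -4*3 = -12)
(-17/(-28) + 67/(-41))*58 + W = (-17/(-28) + 67/(-41))*58 - 12 = (-17*(-1/28) + 67*(-1/41))*58 - 12 = (17/28 - 67/41)*58 - 12 = -1179/1148*58 - 12 = -34191/574 - 12 = -41079/574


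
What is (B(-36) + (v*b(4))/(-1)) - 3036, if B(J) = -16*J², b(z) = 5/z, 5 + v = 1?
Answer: -23767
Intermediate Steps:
v = -4 (v = -5 + 1 = -4)
(B(-36) + (v*b(4))/(-1)) - 3036 = (-16*(-36)² - 20/4/(-1)) - 3036 = (-16*1296 - 20/4*(-1)) - 3036 = (-20736 - 4*5/4*(-1)) - 3036 = (-20736 - 5*(-1)) - 3036 = (-20736 + 5) - 3036 = -20731 - 3036 = -23767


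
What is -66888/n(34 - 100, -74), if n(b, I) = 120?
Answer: -2787/5 ≈ -557.40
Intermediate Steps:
-66888/n(34 - 100, -74) = -66888/120 = -66888*1/120 = -2787/5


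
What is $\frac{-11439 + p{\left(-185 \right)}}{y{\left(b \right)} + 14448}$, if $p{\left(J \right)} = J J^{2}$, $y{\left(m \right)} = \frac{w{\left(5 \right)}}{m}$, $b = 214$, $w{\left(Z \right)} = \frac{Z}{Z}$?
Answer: $- \frac{1357415696}{3091873} \approx -439.03$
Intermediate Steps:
$w{\left(Z \right)} = 1$
$y{\left(m \right)} = \frac{1}{m}$ ($y{\left(m \right)} = 1 \frac{1}{m} = \frac{1}{m}$)
$p{\left(J \right)} = J^{3}$
$\frac{-11439 + p{\left(-185 \right)}}{y{\left(b \right)} + 14448} = \frac{-11439 + \left(-185\right)^{3}}{\frac{1}{214} + 14448} = \frac{-11439 - 6331625}{\frac{1}{214} + 14448} = - \frac{6343064}{\frac{3091873}{214}} = \left(-6343064\right) \frac{214}{3091873} = - \frac{1357415696}{3091873}$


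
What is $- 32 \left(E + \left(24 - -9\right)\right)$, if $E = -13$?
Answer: $-640$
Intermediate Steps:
$- 32 \left(E + \left(24 - -9\right)\right) = - 32 \left(-13 + \left(24 - -9\right)\right) = - 32 \left(-13 + \left(24 + 9\right)\right) = - 32 \left(-13 + 33\right) = \left(-32\right) 20 = -640$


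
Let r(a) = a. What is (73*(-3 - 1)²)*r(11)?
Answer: 12848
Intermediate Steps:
(73*(-3 - 1)²)*r(11) = (73*(-3 - 1)²)*11 = (73*(-4)²)*11 = (73*16)*11 = 1168*11 = 12848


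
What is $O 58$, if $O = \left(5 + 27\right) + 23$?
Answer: $3190$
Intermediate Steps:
$O = 55$ ($O = 32 + 23 = 55$)
$O 58 = 55 \cdot 58 = 3190$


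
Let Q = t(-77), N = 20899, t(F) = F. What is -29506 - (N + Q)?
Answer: -50328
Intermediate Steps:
Q = -77
-29506 - (N + Q) = -29506 - (20899 - 77) = -29506 - 1*20822 = -29506 - 20822 = -50328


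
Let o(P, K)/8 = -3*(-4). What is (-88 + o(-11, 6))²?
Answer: 64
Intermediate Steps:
o(P, K) = 96 (o(P, K) = 8*(-3*(-4)) = 8*12 = 96)
(-88 + o(-11, 6))² = (-88 + 96)² = 8² = 64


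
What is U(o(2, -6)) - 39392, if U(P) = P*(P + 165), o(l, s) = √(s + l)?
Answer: -39396 + 330*I ≈ -39396.0 + 330.0*I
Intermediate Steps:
o(l, s) = √(l + s)
U(P) = P*(165 + P)
U(o(2, -6)) - 39392 = √(2 - 6)*(165 + √(2 - 6)) - 39392 = √(-4)*(165 + √(-4)) - 39392 = (2*I)*(165 + 2*I) - 39392 = 2*I*(165 + 2*I) - 39392 = -39392 + 2*I*(165 + 2*I)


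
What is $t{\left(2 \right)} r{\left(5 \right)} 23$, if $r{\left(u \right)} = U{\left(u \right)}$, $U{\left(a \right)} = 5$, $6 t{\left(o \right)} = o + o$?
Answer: $\frac{230}{3} \approx 76.667$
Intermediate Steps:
$t{\left(o \right)} = \frac{o}{3}$ ($t{\left(o \right)} = \frac{o + o}{6} = \frac{2 o}{6} = \frac{o}{3}$)
$r{\left(u \right)} = 5$
$t{\left(2 \right)} r{\left(5 \right)} 23 = \frac{1}{3} \cdot 2 \cdot 5 \cdot 23 = \frac{2}{3} \cdot 5 \cdot 23 = \frac{10}{3} \cdot 23 = \frac{230}{3}$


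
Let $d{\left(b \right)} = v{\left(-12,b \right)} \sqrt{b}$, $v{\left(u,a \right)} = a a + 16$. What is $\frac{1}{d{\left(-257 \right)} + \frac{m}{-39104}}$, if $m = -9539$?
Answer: $\frac{373013056}{1715214227445993635721} - \frac{101021498839040 i \sqrt{257}}{1715214227445993635721} \approx 2.1747 \cdot 10^{-13} - 9.442 \cdot 10^{-7} i$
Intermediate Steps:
$v{\left(u,a \right)} = 16 + a^{2}$ ($v{\left(u,a \right)} = a^{2} + 16 = 16 + a^{2}$)
$d{\left(b \right)} = \sqrt{b} \left(16 + b^{2}\right)$ ($d{\left(b \right)} = \left(16 + b^{2}\right) \sqrt{b} = \sqrt{b} \left(16 + b^{2}\right)$)
$\frac{1}{d{\left(-257 \right)} + \frac{m}{-39104}} = \frac{1}{\sqrt{-257} \left(16 + \left(-257\right)^{2}\right) - \frac{9539}{-39104}} = \frac{1}{i \sqrt{257} \left(16 + 66049\right) - - \frac{9539}{39104}} = \frac{1}{i \sqrt{257} \cdot 66065 + \frac{9539}{39104}} = \frac{1}{66065 i \sqrt{257} + \frac{9539}{39104}} = \frac{1}{\frac{9539}{39104} + 66065 i \sqrt{257}}$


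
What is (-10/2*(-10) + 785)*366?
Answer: 305610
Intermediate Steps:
(-10/2*(-10) + 785)*366 = (-10*1/2*(-10) + 785)*366 = (-5*(-10) + 785)*366 = (50 + 785)*366 = 835*366 = 305610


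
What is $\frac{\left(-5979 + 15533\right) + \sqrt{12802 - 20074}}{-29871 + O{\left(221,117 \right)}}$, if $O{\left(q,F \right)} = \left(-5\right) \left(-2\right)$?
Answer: $- \frac{9554}{29861} - \frac{6 i \sqrt{202}}{29861} \approx -0.31995 - 0.0028558 i$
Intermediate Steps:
$O{\left(q,F \right)} = 10$
$\frac{\left(-5979 + 15533\right) + \sqrt{12802 - 20074}}{-29871 + O{\left(221,117 \right)}} = \frac{\left(-5979 + 15533\right) + \sqrt{12802 - 20074}}{-29871 + 10} = \frac{9554 + \sqrt{-7272}}{-29861} = \left(9554 + 6 i \sqrt{202}\right) \left(- \frac{1}{29861}\right) = - \frac{9554}{29861} - \frac{6 i \sqrt{202}}{29861}$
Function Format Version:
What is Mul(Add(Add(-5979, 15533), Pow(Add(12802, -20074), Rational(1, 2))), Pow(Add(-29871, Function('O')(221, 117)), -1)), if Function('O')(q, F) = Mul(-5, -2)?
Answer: Add(Rational(-9554, 29861), Mul(Rational(-6, 29861), I, Pow(202, Rational(1, 2)))) ≈ Add(-0.31995, Mul(-0.0028558, I))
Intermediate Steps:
Function('O')(q, F) = 10
Mul(Add(Add(-5979, 15533), Pow(Add(12802, -20074), Rational(1, 2))), Pow(Add(-29871, Function('O')(221, 117)), -1)) = Mul(Add(Add(-5979, 15533), Pow(Add(12802, -20074), Rational(1, 2))), Pow(Add(-29871, 10), -1)) = Mul(Add(9554, Pow(-7272, Rational(1, 2))), Pow(-29861, -1)) = Mul(Add(9554, Mul(6, I, Pow(202, Rational(1, 2)))), Rational(-1, 29861)) = Add(Rational(-9554, 29861), Mul(Rational(-6, 29861), I, Pow(202, Rational(1, 2))))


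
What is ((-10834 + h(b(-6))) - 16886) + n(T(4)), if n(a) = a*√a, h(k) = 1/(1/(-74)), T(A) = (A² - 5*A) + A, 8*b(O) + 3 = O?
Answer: -27794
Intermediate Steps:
b(O) = -3/8 + O/8
T(A) = A² - 4*A
h(k) = -74 (h(k) = 1/(-1/74) = -74)
n(a) = a^(3/2)
((-10834 + h(b(-6))) - 16886) + n(T(4)) = ((-10834 - 74) - 16886) + (4*(-4 + 4))^(3/2) = (-10908 - 16886) + (4*0)^(3/2) = -27794 + 0^(3/2) = -27794 + 0 = -27794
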